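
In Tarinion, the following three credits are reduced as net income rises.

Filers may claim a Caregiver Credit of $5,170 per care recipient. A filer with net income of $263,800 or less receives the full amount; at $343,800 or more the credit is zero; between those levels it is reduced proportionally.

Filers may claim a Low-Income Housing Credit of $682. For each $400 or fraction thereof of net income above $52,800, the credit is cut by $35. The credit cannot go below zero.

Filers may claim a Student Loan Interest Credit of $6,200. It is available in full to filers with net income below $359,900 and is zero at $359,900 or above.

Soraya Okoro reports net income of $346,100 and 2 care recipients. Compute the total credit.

$6,200

Caregiver Credit: base = 2 × $5,170 = $10,340. $346,100 is at or above $343,800, so the credit is $0.
Low-Income Housing Credit: income exceeds $52,800 by $293,300 → 734 increments × $35 = $25,690 ≥ base, so the credit is $0.
Student Loan Interest Credit: $346,100 is below the $359,900 cutoff, so the full $6,200 applies.
Total: $0 + $0 + $6,200 = $6,200.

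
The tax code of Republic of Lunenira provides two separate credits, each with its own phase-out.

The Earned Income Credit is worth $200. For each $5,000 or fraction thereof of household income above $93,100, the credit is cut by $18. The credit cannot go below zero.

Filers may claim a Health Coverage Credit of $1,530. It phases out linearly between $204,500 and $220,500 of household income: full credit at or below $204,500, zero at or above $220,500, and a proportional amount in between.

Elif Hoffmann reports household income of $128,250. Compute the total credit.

$1,586

Earned Income Credit: income exceeds $93,100 by $35,150, which is 8 full-or-partial $5,000 increments; reduction = 8 × $18 = $144, leaving $56.
Health Coverage Credit: $128,250 is at or below the $204,500 threshold, so the full $1,530 applies.
Total: $56 + $1,530 = $1,586.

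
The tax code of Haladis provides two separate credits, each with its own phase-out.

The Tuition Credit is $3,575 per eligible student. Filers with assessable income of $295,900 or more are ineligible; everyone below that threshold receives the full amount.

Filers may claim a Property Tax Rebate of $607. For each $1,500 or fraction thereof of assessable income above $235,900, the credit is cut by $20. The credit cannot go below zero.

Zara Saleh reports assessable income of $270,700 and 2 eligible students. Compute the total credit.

$7,277

Tuition Credit: base = 2 × $3,575 = $7,150. $270,700 is below the $295,900 cutoff, so the full $7,150 applies.
Property Tax Rebate: income exceeds $235,900 by $34,800, which is 24 full-or-partial $1,500 increments; reduction = 24 × $20 = $480, leaving $127.
Total: $7,150 + $127 = $7,277.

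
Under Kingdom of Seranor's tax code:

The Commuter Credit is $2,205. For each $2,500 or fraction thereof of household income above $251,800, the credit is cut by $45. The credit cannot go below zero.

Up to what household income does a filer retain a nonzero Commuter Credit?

After 48 increments the reduction is 48 × $45 = $2,160, leaving $45; one more increment wipes it out. Increment 48 ends at excess 48 × $2,500 = $120,000, so the highest qualifying income is $251,800 + $120,000 = $371,800.

$371,800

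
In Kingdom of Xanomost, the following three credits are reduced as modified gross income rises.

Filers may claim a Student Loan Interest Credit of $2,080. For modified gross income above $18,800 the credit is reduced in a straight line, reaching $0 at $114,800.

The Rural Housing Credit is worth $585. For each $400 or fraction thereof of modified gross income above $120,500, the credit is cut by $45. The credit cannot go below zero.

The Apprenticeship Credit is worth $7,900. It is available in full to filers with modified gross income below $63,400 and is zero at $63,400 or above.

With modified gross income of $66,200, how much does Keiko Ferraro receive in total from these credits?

Student Loan Interest Credit: $66,200 is $47,400 into a $96,000 phase-out range, leaving 48,600/96,000 of the credit: $2,080 × 48,600/96,000 = $1,053.
Rural Housing Credit: $66,200 is at or below the $120,500 threshold, so the full $585 applies.
Apprenticeship Credit: $66,200 meets or exceeds the $63,400 cutoff, so the credit is $0.
Total: $1,053 + $585 + $0 = $1,638.

$1,638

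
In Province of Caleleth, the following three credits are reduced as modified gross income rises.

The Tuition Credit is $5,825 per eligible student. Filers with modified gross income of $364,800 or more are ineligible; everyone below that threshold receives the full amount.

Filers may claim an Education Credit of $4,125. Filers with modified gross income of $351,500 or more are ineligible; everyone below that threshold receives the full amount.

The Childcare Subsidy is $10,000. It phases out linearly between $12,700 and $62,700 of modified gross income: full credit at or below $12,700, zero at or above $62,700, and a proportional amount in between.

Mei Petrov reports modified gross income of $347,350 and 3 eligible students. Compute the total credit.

Tuition Credit: base = 3 × $5,825 = $17,475. $347,350 is below the $364,800 cutoff, so the full $17,475 applies.
Education Credit: $347,350 is below the $351,500 cutoff, so the full $4,125 applies.
Childcare Subsidy: $347,350 is at or above $62,700, so the credit is $0.
Total: $17,475 + $4,125 + $0 = $21,600.

$21,600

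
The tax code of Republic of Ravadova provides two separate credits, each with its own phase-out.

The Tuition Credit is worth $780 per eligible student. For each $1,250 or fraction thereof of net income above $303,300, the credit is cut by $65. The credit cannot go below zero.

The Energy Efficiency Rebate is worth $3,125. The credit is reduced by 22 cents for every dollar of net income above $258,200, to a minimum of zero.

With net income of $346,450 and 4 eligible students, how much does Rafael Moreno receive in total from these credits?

Tuition Credit: base = 4 × $780 = $3,120. income exceeds $303,300 by $43,150, which is 35 full-or-partial $1,250 increments; reduction = 35 × $65 = $2,275, leaving $845.
Energy Efficiency Rebate: 22% of the $88,250 excess over $258,200 is $19,415 ≥ base, so the credit is $0.
Total: $845 + $0 = $845.

$845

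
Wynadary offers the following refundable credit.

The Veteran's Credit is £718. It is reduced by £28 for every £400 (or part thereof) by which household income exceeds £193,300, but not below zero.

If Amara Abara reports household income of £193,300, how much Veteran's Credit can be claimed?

£718

Veteran's Credit: £193,300 is at or below the £193,300 threshold, so the full £718 applies.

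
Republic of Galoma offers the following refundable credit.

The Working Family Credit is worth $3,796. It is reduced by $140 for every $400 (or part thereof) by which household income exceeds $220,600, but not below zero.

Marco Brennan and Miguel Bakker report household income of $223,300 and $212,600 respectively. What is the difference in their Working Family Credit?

$980

Marco ($223,300): Working Family Credit: income exceeds $220,600 by $2,700, which is 7 full-or-partial $400 increments; reduction = 7 × $140 = $980, leaving $2,816.
Miguel ($212,600): Working Family Credit: $212,600 is at or below the $220,600 threshold, so the full $3,796 applies.
Difference: |$2,816 − $3,796| = $980.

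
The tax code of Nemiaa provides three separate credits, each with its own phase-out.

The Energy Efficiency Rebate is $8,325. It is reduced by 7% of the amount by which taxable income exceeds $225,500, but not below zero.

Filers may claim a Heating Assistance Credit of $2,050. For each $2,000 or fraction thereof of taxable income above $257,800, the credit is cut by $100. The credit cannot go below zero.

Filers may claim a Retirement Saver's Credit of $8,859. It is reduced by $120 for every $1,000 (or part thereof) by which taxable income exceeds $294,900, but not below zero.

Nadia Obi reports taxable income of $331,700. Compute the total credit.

Energy Efficiency Rebate: 7% of the $106,200 excess over $225,500 is $7,434; credit = $8,325 − $7,434 = $891.
Heating Assistance Credit: income exceeds $257,800 by $73,900 → 37 increments × $100 = $3,700 ≥ base, so the credit is $0.
Retirement Saver's Credit: income exceeds $294,900 by $36,800, which is 37 full-or-partial $1,000 increments; reduction = 37 × $120 = $4,440, leaving $4,419.
Total: $891 + $0 + $4,419 = $5,310.

$5,310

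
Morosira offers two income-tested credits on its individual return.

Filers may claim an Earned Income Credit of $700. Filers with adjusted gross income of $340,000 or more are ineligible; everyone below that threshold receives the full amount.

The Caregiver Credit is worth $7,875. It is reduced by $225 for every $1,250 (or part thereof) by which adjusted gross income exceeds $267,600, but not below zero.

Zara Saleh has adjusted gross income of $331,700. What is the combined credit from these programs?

Earned Income Credit: $331,700 is below the $340,000 cutoff, so the full $700 applies.
Caregiver Credit: income exceeds $267,600 by $64,100 → 52 increments × $225 = $11,700 ≥ base, so the credit is $0.
Total: $700 + $0 = $700.

$700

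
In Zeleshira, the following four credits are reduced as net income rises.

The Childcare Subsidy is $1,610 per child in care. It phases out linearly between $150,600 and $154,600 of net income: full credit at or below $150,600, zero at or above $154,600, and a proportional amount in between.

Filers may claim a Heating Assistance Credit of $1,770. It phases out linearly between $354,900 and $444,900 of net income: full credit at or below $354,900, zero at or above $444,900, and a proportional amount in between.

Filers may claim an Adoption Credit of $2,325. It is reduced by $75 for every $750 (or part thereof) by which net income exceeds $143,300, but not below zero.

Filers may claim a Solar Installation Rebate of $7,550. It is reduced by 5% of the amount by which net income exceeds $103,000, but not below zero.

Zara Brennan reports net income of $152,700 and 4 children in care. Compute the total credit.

$11,244

Childcare Subsidy: base = 4 × $1,610 = $6,440. $152,700 is $2,100 into a $4,000 phase-out range, leaving 1,900/4,000 of the credit: $6,440 × 1,900/4,000 = $3,059.
Heating Assistance Credit: $152,700 is at or below the $354,900 threshold, so the full $1,770 applies.
Adoption Credit: income exceeds $143,300 by $9,400, which is 13 full-or-partial $750 increments; reduction = 13 × $75 = $975, leaving $1,350.
Solar Installation Rebate: 5% of the $49,700 excess over $103,000 is $2,485; credit = $7,550 − $2,485 = $5,065.
Total: $3,059 + $1,770 + $1,350 + $5,065 = $11,244.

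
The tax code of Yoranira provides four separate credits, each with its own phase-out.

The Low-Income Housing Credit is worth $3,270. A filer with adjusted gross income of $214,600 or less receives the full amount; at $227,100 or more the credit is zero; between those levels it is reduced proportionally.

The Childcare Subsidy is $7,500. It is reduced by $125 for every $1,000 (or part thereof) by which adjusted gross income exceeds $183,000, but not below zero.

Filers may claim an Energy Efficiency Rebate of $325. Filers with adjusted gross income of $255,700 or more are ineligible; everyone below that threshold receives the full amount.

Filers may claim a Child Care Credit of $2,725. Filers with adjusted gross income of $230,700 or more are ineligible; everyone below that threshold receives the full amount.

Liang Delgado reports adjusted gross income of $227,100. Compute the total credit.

$4,925

Low-Income Housing Credit: $227,100 is at or above $227,100, so the credit is $0.
Childcare Subsidy: income exceeds $183,000 by $44,100, which is 45 full-or-partial $1,000 increments; reduction = 45 × $125 = $5,625, leaving $1,875.
Energy Efficiency Rebate: $227,100 is below the $255,700 cutoff, so the full $325 applies.
Child Care Credit: $227,100 is below the $230,700 cutoff, so the full $2,725 applies.
Total: $0 + $1,875 + $325 + $2,725 = $4,925.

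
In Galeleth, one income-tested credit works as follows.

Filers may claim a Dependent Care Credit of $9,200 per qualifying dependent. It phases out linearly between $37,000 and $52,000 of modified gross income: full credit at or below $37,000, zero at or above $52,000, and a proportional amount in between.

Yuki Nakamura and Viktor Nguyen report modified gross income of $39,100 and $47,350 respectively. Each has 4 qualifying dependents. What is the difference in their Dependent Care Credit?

$20,240

Yuki ($39,100): Dependent Care Credit: base = 4 × $9,200 = $36,800. $39,100 is $2,100 into a $15,000 phase-out range, leaving 12,900/15,000 of the credit: $36,800 × 12,900/15,000 = $31,648.
Viktor ($47,350): Dependent Care Credit: base = 4 × $9,200 = $36,800. $47,350 is $10,350 into a $15,000 phase-out range, leaving 4,650/15,000 of the credit: $36,800 × 4,650/15,000 = $11,408.
Difference: |$31,648 − $11,408| = $20,240.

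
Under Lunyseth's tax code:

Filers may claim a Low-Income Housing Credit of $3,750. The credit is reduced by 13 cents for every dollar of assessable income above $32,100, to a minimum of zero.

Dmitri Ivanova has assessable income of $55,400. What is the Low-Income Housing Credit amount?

$721

Low-Income Housing Credit: 13% of the $23,300 excess over $32,100 is $3,029; credit = $3,750 − $3,029 = $721.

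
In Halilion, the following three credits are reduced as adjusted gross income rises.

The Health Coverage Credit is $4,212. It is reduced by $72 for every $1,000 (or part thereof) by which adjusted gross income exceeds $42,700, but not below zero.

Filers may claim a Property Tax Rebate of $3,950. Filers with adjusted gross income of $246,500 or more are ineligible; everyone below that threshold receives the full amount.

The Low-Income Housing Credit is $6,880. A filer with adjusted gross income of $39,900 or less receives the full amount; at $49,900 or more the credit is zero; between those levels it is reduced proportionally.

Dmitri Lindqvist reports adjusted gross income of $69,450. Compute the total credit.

Health Coverage Credit: income exceeds $42,700 by $26,750, which is 27 full-or-partial $1,000 increments; reduction = 27 × $72 = $1,944, leaving $2,268.
Property Tax Rebate: $69,450 is below the $246,500 cutoff, so the full $3,950 applies.
Low-Income Housing Credit: $69,450 is at or above $49,900, so the credit is $0.
Total: $2,268 + $3,950 + $0 = $6,218.

$6,218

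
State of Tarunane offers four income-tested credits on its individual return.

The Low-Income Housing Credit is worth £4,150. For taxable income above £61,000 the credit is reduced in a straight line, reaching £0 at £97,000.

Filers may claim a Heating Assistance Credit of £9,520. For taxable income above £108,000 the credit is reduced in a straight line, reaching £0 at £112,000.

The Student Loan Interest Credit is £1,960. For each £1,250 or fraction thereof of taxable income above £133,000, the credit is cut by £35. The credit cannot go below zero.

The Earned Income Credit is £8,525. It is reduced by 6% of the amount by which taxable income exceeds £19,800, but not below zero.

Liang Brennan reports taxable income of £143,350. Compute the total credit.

Low-Income Housing Credit: £143,350 is at or above £97,000, so the credit is £0.
Heating Assistance Credit: £143,350 is at or above £112,000, so the credit is £0.
Student Loan Interest Credit: income exceeds £133,000 by £10,350, which is 9 full-or-partial £1,250 increments; reduction = 9 × £35 = £315, leaving £1,645.
Earned Income Credit: 6% of the £123,550 excess over £19,800 is £7,413; credit = £8,525 − £7,413 = £1,112.
Total: £0 + £0 + £1,645 + £1,112 = £2,757.

£2,757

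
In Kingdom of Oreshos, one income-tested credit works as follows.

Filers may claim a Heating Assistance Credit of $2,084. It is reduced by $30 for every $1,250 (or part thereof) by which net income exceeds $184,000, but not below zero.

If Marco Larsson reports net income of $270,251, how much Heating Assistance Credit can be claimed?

$0

Heating Assistance Credit: income exceeds $184,000 by $86,251 → 70 increments × $30 = $2,100 ≥ base, so the credit is $0.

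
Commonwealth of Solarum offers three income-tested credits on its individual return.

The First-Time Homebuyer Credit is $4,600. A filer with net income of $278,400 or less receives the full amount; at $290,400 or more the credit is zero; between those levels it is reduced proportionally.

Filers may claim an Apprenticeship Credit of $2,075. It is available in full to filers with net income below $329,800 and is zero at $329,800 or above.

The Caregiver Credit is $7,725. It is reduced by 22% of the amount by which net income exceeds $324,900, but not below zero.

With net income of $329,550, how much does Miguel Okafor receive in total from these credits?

First-Time Homebuyer Credit: $329,550 is at or above $290,400, so the credit is $0.
Apprenticeship Credit: $329,550 is below the $329,800 cutoff, so the full $2,075 applies.
Caregiver Credit: 22% of the $4,650 excess over $324,900 is $1,023; credit = $7,725 − $1,023 = $6,702.
Total: $0 + $2,075 + $6,702 = $8,777.

$8,777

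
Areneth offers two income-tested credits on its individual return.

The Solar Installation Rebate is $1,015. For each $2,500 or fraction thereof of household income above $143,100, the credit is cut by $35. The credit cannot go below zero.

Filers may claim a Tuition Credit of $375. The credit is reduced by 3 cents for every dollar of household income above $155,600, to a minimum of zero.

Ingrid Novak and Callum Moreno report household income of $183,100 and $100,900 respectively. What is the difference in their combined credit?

Ingrid ($183,100): Solar Installation Rebate: income exceeds $143,100 by $40,000, which is 16 full-or-partial $2,500 increments; reduction = 16 × $35 = $560, leaving $455. Tuition Credit: 3% of the $27,500 excess over $155,600 is $825 ≥ base, so the credit is $0. total $455 + $0 = $455
Callum ($100,900): Solar Installation Rebate: $100,900 is at or below the $143,100 threshold, so the full $1,015 applies. Tuition Credit: $100,900 is at or below the $155,600 threshold, so the full $375 applies. total $1,015 + $375 = $1,390
Difference: |$455 − $1,390| = $935.

$935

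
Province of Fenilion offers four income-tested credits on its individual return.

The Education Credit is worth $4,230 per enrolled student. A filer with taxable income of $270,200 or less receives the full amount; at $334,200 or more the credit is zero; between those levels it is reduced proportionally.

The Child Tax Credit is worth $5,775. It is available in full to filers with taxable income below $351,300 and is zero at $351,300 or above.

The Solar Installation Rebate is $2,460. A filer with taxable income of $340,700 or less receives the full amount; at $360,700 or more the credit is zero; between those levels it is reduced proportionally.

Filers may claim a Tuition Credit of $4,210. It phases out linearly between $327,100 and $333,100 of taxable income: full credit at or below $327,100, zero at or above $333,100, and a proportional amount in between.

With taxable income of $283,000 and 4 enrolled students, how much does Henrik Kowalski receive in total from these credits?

Education Credit: base = 4 × $4,230 = $16,920. $283,000 is $12,800 into a $64,000 phase-out range, leaving 51,200/64,000 of the credit: $16,920 × 51,200/64,000 = $13,536.
Child Tax Credit: $283,000 is below the $351,300 cutoff, so the full $5,775 applies.
Solar Installation Rebate: $283,000 is at or below the $340,700 threshold, so the full $2,460 applies.
Tuition Credit: $283,000 is at or below the $327,100 threshold, so the full $4,210 applies.
Total: $13,536 + $5,775 + $2,460 + $4,210 = $25,981.

$25,981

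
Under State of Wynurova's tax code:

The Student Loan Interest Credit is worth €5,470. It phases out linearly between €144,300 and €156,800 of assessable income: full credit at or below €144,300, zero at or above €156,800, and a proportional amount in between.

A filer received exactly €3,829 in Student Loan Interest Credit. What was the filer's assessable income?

€3,829 is 3,829/5,470 of the full €5,470, so 1,641/5,470 of the €12,500 range has been used: income = €144,300 + €12,500 × 1,641/5,470 = €148,050.

€148,050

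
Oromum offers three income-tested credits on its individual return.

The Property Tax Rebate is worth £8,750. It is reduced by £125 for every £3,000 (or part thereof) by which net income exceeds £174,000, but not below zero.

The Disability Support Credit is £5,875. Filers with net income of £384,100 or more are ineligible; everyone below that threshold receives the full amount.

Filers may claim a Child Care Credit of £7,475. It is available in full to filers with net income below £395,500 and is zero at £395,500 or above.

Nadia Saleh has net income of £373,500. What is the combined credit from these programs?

Property Tax Rebate: income exceeds £174,000 by £199,500, which is 67 full-or-partial £3,000 increments; reduction = 67 × £125 = £8,375, leaving £375.
Disability Support Credit: £373,500 is below the £384,100 cutoff, so the full £5,875 applies.
Child Care Credit: £373,500 is below the £395,500 cutoff, so the full £7,475 applies.
Total: £375 + £5,875 + £7,475 = £13,725.

£13,725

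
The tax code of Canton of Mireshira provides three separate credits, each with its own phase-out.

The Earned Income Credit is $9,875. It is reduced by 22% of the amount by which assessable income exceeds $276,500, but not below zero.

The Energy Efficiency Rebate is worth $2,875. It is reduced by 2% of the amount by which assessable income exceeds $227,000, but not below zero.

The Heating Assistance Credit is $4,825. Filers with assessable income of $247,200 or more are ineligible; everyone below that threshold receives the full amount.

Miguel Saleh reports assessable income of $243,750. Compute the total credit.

Earned Income Credit: $243,750 is at or below the $276,500 threshold, so the full $9,875 applies.
Energy Efficiency Rebate: 2% of the $16,750 excess over $227,000 is $335; credit = $2,875 − $335 = $2,540.
Heating Assistance Credit: $243,750 is below the $247,200 cutoff, so the full $4,825 applies.
Total: $9,875 + $2,540 + $4,825 = $17,240.

$17,240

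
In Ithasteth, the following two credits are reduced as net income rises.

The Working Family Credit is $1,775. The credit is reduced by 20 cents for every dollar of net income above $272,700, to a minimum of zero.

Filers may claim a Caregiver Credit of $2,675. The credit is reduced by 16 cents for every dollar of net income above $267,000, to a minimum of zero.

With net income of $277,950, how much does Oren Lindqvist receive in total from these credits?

$1,648

Working Family Credit: 20% of the $5,250 excess over $272,700 is $1,050; credit = $1,775 − $1,050 = $725.
Caregiver Credit: 16% of the $10,950 excess over $267,000 is $1,752; credit = $2,675 − $1,752 = $923.
Total: $725 + $923 = $1,648.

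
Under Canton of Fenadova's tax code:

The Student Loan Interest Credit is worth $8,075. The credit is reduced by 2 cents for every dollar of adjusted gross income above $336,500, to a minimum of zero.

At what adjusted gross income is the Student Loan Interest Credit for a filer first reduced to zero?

$740,250

The credit falls by 2% of each dollar above $336,500, so it reaches zero when the excess is $8,075 / 2% = $403,750: income = $336,500 + $403,750 = $740,250.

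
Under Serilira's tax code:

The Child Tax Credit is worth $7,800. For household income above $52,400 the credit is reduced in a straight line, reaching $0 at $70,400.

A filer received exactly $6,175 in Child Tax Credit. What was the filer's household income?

$6,175 is 6,175/7,800 of the full $7,800, so 1,625/7,800 of the $18,000 range has been used: income = $52,400 + $18,000 × 1,625/7,800 = $56,150.

$56,150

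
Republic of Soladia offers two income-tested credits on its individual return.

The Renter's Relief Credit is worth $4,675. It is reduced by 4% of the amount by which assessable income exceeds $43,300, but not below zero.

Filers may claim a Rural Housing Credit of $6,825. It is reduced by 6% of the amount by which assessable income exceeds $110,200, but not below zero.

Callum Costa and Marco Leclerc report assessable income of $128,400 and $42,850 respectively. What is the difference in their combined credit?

$4,496

Callum ($128,400): Renter's Relief Credit: 4% of the $85,100 excess over $43,300 is $3,404; credit = $4,675 − $3,404 = $1,271. Rural Housing Credit: 6% of the $18,200 excess over $110,200 is $1,092; credit = $6,825 − $1,092 = $5,733. total $1,271 + $5,733 = $7,004
Marco ($42,850): Renter's Relief Credit: $42,850 is at or below the $43,300 threshold, so the full $4,675 applies. Rural Housing Credit: $42,850 is at or below the $110,200 threshold, so the full $6,825 applies. total $4,675 + $6,825 = $11,500
Difference: |$7,004 − $11,500| = $4,496.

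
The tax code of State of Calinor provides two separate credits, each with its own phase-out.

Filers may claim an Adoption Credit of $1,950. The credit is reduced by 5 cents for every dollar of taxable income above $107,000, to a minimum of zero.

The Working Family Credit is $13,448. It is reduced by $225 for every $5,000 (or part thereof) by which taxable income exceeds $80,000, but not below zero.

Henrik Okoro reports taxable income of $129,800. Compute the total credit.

Adoption Credit: 5% of the $22,800 excess over $107,000 is $1,140; credit = $1,950 − $1,140 = $810.
Working Family Credit: income exceeds $80,000 by $49,800, which is 10 full-or-partial $5,000 increments; reduction = 10 × $225 = $2,250, leaving $11,198.
Total: $810 + $11,198 = $12,008.

$12,008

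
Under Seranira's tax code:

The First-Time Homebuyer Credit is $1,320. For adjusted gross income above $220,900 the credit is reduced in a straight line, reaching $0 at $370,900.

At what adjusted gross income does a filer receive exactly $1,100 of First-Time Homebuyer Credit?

$1,100 is 1,100/1,320 of the full $1,320, so 220/1,320 of the $150,000 range has been used: income = $220,900 + $150,000 × 220/1,320 = $245,900.

$245,900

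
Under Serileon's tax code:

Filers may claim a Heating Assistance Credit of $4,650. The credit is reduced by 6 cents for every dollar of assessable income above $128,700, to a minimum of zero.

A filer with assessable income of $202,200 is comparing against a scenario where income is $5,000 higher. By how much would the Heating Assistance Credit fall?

$240

At $202,200 — 6% of the $73,500 excess over $128,700 is $4,410; credit = $4,650 − $4,410 = $240.
At $207,200 — 6% of the $78,500 excess over $128,700 is $4,710 ≥ base, so the credit is $0.
Lost: $240 − $0 = $240.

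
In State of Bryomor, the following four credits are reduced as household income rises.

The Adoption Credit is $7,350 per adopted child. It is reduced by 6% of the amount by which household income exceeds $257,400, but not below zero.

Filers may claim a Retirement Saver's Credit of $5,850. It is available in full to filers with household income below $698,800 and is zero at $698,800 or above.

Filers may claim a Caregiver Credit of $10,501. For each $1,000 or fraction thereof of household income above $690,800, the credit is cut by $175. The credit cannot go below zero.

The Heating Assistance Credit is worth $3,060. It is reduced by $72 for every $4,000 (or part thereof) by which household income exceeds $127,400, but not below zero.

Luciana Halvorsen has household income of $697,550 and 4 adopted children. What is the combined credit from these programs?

$18,117

Adoption Credit: base = 4 × $7,350 = $29,400. 6% of the $440,150 excess over $257,400 is $26,409; credit = $29,400 − $26,409 = $2,991.
Retirement Saver's Credit: $697,550 is below the $698,800 cutoff, so the full $5,850 applies.
Caregiver Credit: income exceeds $690,800 by $6,750, which is 7 full-or-partial $1,000 increments; reduction = 7 × $175 = $1,225, leaving $9,276.
Heating Assistance Credit: income exceeds $127,400 by $570,150 → 143 increments × $72 = $10,296 ≥ base, so the credit is $0.
Total: $2,991 + $5,850 + $9,276 + $0 = $18,117.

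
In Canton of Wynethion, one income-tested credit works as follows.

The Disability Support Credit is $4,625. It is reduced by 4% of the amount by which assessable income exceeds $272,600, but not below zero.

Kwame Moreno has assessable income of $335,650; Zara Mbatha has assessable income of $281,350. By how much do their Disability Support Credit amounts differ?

$2,172

Kwame ($335,650): Disability Support Credit: 4% of the $63,050 excess over $272,600 is $2,522; credit = $4,625 − $2,522 = $2,103.
Zara ($281,350): Disability Support Credit: 4% of the $8,750 excess over $272,600 is $350; credit = $4,625 − $350 = $4,275.
Difference: |$2,103 − $4,275| = $2,172.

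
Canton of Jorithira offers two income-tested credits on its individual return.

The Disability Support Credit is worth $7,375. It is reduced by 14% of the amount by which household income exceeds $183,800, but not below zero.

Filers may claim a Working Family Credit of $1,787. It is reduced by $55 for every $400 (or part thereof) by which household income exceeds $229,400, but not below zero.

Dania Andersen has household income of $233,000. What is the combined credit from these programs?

$1,779

Disability Support Credit: 14% of the $49,200 excess over $183,800 is $6,888; credit = $7,375 − $6,888 = $487.
Working Family Credit: income exceeds $229,400 by $3,600, which is 9 full-or-partial $400 increments; reduction = 9 × $55 = $495, leaving $1,292.
Total: $487 + $1,292 = $1,779.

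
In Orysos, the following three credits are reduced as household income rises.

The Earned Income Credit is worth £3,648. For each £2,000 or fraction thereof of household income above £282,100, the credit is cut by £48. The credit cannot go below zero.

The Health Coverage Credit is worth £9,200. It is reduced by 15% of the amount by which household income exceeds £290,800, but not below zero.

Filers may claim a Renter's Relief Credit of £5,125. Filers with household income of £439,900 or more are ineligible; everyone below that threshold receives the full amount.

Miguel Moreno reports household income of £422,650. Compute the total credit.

Earned Income Credit: income exceeds £282,100 by £140,550, which is 71 full-or-partial £2,000 increments; reduction = 71 × £48 = £3,408, leaving £240.
Health Coverage Credit: 15% of the £131,850 excess over £290,800 is £19,777.50 ≥ base, so the credit is £0.
Renter's Relief Credit: £422,650 is below the £439,900 cutoff, so the full £5,125 applies.
Total: £240 + £0 + £5,125 = £5,365.

£5,365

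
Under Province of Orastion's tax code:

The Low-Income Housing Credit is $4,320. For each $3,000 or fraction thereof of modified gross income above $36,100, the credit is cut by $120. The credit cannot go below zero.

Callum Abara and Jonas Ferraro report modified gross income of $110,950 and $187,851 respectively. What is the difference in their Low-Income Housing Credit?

$1,320

Callum ($110,950): Low-Income Housing Credit: income exceeds $36,100 by $74,850, which is 25 full-or-partial $3,000 increments; reduction = 25 × $120 = $3,000, leaving $1,320.
Jonas ($187,851): Low-Income Housing Credit: income exceeds $36,100 by $151,751 → 51 increments × $120 = $6,120 ≥ base, so the credit is $0.
Difference: |$1,320 − $0| = $1,320.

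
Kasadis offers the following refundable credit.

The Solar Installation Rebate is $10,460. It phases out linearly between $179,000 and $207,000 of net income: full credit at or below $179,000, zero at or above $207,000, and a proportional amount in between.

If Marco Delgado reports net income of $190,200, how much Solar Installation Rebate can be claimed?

Solar Installation Rebate: $190,200 is $11,200 into a $28,000 phase-out range, leaving 16,800/28,000 of the credit: $10,460 × 16,800/28,000 = $6,276.

$6,276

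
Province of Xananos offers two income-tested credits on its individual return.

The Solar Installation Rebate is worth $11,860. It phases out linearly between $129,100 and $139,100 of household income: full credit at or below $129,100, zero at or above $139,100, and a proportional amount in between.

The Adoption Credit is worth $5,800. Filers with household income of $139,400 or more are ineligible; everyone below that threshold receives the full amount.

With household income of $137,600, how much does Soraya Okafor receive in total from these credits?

$7,579

Solar Installation Rebate: $137,600 is $8,500 into a $10,000 phase-out range, leaving 1,500/10,000 of the credit: $11,860 × 1,500/10,000 = $1,779.
Adoption Credit: $137,600 is below the $139,400 cutoff, so the full $5,800 applies.
Total: $1,779 + $5,800 = $7,579.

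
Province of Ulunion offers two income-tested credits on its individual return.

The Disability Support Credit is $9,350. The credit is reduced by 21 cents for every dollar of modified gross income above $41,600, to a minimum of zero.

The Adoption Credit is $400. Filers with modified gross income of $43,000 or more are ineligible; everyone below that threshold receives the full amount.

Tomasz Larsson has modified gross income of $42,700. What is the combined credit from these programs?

$9,519

Disability Support Credit: 21% of the $1,100 excess over $41,600 is $231; credit = $9,350 − $231 = $9,119.
Adoption Credit: $42,700 is below the $43,000 cutoff, so the full $400 applies.
Total: $9,119 + $400 = $9,519.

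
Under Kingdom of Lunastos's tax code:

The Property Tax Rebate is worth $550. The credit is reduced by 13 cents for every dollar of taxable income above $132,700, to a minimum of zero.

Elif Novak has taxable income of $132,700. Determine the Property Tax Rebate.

Property Tax Rebate: $132,700 is at or below the $132,700 threshold, so the full $550 applies.

$550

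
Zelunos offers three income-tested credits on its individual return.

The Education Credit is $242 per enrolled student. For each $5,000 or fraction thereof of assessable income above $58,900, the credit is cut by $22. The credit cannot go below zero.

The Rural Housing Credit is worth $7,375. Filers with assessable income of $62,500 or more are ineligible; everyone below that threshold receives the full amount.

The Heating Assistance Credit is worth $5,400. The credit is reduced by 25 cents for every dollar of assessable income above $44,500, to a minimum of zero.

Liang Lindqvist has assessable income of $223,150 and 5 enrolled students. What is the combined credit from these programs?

Education Credit: base = 5 × $242 = $1,210. income exceeds $58,900 by $164,250, which is 33 full-or-partial $5,000 increments; reduction = 33 × $22 = $726, leaving $484.
Rural Housing Credit: $223,150 meets or exceeds the $62,500 cutoff, so the credit is $0.
Heating Assistance Credit: 25% of the $178,650 excess over $44,500 is $44,662.50 ≥ base, so the credit is $0.
Total: $484 + $0 + $0 = $484.

$484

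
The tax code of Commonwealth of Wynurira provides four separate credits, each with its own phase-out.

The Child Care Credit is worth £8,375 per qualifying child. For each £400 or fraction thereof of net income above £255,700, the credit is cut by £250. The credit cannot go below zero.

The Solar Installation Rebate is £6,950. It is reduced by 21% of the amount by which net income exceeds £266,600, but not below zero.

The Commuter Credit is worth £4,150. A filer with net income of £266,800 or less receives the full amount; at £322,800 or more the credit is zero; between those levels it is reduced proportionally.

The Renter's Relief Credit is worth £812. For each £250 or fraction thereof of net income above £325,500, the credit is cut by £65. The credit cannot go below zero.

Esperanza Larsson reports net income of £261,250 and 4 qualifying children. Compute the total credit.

Child Care Credit: base = 4 × £8,375 = £33,500. income exceeds £255,700 by £5,550, which is 14 full-or-partial £400 increments; reduction = 14 × £250 = £3,500, leaving £30,000.
Solar Installation Rebate: £261,250 is at or below the £266,600 threshold, so the full £6,950 applies.
Commuter Credit: £261,250 is at or below the £266,800 threshold, so the full £4,150 applies.
Renter's Relief Credit: £261,250 is at or below the £325,500 threshold, so the full £812 applies.
Total: £30,000 + £6,950 + £4,150 + £812 = £41,912.

£41,912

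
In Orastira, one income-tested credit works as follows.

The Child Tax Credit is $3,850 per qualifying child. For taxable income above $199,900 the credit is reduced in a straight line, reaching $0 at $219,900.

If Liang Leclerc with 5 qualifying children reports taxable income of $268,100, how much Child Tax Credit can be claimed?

Child Tax Credit: base = 5 × $3,850 = $19,250. $268,100 is at or above $219,900, so the credit is $0.

$0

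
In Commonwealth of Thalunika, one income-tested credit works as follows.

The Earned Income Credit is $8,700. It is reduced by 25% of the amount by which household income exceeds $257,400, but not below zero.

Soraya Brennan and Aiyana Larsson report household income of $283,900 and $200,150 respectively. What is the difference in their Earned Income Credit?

Soraya ($283,900): Earned Income Credit: 25% of the $26,500 excess over $257,400 is $6,625; credit = $8,700 − $6,625 = $2,075.
Aiyana ($200,150): Earned Income Credit: $200,150 is at or below the $257,400 threshold, so the full $8,700 applies.
Difference: |$2,075 − $8,700| = $6,625.

$6,625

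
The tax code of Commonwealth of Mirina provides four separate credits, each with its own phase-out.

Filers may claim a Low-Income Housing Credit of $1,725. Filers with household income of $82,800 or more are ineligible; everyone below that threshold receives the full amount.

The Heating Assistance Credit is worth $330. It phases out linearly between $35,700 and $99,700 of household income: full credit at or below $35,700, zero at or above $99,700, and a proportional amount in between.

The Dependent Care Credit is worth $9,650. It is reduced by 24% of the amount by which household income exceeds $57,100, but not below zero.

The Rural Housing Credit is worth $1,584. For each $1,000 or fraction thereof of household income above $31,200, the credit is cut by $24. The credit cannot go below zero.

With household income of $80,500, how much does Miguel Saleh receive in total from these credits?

Low-Income Housing Credit: $80,500 is below the $82,800 cutoff, so the full $1,725 applies.
Heating Assistance Credit: $80,500 is $44,800 into a $64,000 phase-out range, leaving 19,200/64,000 of the credit: $330 × 19,200/64,000 = $99.
Dependent Care Credit: 24% of the $23,400 excess over $57,100 is $5,616; credit = $9,650 − $5,616 = $4,034.
Rural Housing Credit: income exceeds $31,200 by $49,300, which is 50 full-or-partial $1,000 increments; reduction = 50 × $24 = $1,200, leaving $384.
Total: $1,725 + $99 + $4,034 + $384 = $6,242.

$6,242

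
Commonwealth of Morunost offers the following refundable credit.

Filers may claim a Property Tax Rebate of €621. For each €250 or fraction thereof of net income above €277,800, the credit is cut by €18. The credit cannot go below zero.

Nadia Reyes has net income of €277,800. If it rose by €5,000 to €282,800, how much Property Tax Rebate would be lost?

At €277,800 — €277,800 is at or below the €277,800 threshold, so the full €621 applies.
At €282,800 — income exceeds €277,800 by €5,000, which is 20 full-or-partial €250 increments; reduction = 20 × €18 = €360, leaving €261.
Lost: €621 − €261 = €360.

€360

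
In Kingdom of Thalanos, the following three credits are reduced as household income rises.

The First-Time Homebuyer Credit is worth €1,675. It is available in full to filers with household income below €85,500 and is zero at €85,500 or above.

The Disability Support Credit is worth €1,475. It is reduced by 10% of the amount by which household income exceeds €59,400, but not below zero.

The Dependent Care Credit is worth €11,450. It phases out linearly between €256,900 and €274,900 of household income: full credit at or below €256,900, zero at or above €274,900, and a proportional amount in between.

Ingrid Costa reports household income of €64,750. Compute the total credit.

€14,065

First-Time Homebuyer Credit: €64,750 is below the €85,500 cutoff, so the full €1,675 applies.
Disability Support Credit: 10% of the €5,350 excess over €59,400 is €535; credit = €1,475 − €535 = €940.
Dependent Care Credit: €64,750 is at or below the €256,900 threshold, so the full €11,450 applies.
Total: €1,675 + €940 + €11,450 = €14,065.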